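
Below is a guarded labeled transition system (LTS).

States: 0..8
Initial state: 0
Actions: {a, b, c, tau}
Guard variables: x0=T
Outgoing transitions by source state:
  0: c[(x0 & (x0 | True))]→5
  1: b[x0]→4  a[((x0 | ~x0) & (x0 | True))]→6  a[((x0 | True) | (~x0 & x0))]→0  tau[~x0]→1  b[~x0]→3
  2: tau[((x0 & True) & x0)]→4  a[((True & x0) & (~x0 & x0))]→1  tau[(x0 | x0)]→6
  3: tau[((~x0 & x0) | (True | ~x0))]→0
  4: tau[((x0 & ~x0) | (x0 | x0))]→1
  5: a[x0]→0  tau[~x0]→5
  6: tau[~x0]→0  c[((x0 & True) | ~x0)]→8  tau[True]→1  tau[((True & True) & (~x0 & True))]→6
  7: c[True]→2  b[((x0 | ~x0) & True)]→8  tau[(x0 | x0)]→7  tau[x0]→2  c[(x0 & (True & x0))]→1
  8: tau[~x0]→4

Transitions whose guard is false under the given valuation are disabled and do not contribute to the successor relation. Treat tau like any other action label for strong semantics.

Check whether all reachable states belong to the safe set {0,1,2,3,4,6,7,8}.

Allowed set {0,1,2,3,4,6,7,8}
Reachable = {0,5}
  0: ✓
  5: VIOLATES
counterexample path to 5: c

Answer: INVARIANT VIOLATED at state 5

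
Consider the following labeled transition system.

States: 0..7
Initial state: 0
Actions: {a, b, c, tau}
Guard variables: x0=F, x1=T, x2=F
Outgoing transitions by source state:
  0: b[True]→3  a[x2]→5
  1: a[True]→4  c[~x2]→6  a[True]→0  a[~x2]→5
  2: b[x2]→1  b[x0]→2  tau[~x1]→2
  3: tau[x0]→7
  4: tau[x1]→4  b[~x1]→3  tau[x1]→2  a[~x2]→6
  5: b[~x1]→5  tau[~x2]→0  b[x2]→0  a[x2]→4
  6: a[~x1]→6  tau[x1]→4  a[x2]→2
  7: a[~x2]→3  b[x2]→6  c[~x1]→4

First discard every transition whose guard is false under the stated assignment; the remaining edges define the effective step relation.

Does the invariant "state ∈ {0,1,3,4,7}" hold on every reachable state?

Answer: INVARIANT HOLDS

Working:
Allowed set {0,1,3,4,7}
R = {0,3}
  0: ok
  3: ok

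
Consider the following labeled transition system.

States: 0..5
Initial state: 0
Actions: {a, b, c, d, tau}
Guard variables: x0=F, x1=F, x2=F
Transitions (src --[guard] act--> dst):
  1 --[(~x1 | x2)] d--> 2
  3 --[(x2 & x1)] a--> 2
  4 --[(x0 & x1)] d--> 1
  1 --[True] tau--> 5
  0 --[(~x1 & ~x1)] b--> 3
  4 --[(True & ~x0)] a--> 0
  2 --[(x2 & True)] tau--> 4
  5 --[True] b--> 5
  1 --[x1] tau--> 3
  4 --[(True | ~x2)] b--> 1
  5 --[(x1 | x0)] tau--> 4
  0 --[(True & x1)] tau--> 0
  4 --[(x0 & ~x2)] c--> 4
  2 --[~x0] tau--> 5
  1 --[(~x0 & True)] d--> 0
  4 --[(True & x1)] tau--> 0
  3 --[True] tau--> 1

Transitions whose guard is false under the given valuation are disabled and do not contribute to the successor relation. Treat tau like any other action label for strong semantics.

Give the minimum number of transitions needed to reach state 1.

BFS to 1:
  depth 0: {0}
  depth 1: {3}
  depth 2: {1}
depth(1)=2, e.g. b·tau

Answer: 2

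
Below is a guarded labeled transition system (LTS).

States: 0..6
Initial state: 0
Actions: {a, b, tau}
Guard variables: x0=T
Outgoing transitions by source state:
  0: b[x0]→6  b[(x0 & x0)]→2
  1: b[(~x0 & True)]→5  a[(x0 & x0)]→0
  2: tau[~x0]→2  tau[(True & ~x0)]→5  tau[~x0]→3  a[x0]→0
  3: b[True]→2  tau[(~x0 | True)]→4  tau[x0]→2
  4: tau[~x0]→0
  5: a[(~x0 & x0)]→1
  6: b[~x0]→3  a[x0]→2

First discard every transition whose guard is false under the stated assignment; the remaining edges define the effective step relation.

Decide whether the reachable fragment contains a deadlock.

Reach set: {0,2,6}
  0: b→2  b→6  [deg 2]
  2: a→0  [deg 1]
  6: a→2  [deg 1]

Answer: DEADLOCK-FREE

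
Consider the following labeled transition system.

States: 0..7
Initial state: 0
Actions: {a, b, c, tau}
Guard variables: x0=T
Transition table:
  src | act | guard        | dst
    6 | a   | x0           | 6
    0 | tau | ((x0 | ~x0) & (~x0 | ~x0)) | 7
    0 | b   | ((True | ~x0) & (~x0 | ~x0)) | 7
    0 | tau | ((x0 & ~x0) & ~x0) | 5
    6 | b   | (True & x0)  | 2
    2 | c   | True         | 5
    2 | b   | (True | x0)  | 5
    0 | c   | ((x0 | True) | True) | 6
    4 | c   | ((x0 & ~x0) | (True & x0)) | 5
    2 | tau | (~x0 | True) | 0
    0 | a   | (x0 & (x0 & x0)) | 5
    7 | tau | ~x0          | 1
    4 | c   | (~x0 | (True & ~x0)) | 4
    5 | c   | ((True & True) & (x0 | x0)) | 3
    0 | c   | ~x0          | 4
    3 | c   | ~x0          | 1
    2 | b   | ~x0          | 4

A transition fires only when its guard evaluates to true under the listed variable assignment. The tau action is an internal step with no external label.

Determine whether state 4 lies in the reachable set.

Guard filter leaves 9 enabled edge(s).
depth 0: {0}
depth 1: {5,6}  now seen {0,5,6}
depth 2: {2,3}  now seen {0,2,3,5,6}
Reachable = {0,2,3,5,6}

Answer: UNREACHABLE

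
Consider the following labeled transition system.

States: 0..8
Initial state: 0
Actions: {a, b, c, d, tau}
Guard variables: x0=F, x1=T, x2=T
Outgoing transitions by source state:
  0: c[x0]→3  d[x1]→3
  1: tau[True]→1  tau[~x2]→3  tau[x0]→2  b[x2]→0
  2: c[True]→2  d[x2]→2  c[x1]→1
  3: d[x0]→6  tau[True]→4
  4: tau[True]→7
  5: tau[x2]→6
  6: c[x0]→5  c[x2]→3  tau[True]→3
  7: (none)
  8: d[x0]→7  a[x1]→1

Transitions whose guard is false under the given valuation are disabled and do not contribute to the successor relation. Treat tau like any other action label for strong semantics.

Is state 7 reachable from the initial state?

Guard filter leaves 12 enabled edge(s).
depth 0: {0}
depth 1: {3}  cumulative {0,3}
depth 2: {4}  cumulative {0,3,4}
depth 3: {7}  cumulative {0,3,4,7}
Reachable = {0,3,4,7}
trace reaching 7: d·tau·tau

Answer: REACHABLE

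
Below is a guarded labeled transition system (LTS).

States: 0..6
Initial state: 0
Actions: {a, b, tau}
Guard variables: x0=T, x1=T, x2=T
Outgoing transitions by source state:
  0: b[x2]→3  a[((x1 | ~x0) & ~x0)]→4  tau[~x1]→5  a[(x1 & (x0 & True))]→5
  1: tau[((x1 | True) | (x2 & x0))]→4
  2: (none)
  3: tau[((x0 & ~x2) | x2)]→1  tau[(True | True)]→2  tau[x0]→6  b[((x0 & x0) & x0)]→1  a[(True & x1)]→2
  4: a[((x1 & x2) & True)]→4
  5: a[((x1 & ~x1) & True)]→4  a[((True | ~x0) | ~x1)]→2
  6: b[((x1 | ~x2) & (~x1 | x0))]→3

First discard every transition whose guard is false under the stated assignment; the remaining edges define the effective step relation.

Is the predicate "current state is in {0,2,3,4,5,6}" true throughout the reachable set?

Inv-set: {0,2,3,4,5,6}
R = {0,1,2,3,4,5,6}
  0: ok
  1: VIOLATES
  2: ok
  3: ok
  4: ok
  5: ok
  6: ok
reach 1 via b·tau — violates

Answer: INVARIANT VIOLATED at state 1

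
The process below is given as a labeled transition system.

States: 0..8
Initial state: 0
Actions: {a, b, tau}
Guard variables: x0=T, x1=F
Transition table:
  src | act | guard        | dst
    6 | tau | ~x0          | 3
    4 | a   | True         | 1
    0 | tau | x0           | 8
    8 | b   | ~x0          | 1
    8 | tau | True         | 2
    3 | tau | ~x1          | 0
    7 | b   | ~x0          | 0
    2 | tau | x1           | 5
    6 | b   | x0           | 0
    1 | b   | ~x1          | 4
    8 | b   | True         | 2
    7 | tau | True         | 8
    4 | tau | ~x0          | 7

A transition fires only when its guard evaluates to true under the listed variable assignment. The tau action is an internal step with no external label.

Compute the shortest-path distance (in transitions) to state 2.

Answer: 2

Working:
Layered search for 2:
  L0 = {0}
  L1 = {8}
  L2 = {2}
2 enters at depth 2; path tau·b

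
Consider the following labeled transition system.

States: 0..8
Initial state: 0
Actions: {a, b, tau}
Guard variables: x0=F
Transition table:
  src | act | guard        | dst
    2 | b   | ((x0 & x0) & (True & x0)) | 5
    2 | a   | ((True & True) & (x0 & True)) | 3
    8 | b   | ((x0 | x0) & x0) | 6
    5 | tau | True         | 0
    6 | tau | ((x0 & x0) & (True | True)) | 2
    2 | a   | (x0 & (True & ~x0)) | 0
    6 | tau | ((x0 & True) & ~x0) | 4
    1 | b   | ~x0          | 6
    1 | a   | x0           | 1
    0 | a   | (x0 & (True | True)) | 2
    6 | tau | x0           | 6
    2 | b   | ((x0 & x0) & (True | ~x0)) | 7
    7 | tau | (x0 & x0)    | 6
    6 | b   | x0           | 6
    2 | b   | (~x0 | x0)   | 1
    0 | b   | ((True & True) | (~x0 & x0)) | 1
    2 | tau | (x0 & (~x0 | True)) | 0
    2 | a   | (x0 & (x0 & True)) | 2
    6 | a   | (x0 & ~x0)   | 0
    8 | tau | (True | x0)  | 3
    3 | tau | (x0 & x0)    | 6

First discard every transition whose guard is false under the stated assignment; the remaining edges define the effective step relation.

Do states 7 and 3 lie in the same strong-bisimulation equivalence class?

Refine partition for ~:
  π0 = {{0,1,2,3,4,5,6,7,8}}
  π1 = {{0,1,2},{3,4,6,7},{5,8}}
  π2 = {{0,2},{1},{3,4,6,7},{5},{8}}
stable after 3 split(s): 5 block(s)
class of 7: {3,4,6,7}; class of 3: {3,4,6,7}

Answer: BISIMILAR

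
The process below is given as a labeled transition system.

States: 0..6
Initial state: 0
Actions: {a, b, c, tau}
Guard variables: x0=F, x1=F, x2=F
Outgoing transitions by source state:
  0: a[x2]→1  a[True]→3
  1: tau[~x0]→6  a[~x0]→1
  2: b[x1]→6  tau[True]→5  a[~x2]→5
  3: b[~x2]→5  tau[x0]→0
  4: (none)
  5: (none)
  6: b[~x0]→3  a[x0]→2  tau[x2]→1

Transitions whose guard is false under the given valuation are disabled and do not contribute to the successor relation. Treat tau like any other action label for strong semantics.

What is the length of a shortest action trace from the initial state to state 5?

Answer: 2

Trace:
Layered search for 5:
  depth 0: {0}
  depth 1: {3}
  depth 2: {5}
5 enters at depth 2; path a·b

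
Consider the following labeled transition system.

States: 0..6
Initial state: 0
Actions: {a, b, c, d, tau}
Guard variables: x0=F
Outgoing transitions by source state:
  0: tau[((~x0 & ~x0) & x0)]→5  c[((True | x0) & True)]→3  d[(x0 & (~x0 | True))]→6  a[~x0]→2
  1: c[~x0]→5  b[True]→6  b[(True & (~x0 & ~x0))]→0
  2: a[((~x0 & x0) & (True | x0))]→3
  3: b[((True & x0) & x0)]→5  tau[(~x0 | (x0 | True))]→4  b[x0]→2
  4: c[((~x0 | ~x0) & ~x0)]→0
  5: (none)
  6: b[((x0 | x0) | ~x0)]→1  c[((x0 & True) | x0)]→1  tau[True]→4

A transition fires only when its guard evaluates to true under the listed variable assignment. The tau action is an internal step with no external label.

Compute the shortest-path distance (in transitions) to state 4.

Breadth-first toward 4:
  L0 = {0}
  L1 = {2,3}
  L2 = {4}
first hit 4 at d=2 via c·tau

Answer: 2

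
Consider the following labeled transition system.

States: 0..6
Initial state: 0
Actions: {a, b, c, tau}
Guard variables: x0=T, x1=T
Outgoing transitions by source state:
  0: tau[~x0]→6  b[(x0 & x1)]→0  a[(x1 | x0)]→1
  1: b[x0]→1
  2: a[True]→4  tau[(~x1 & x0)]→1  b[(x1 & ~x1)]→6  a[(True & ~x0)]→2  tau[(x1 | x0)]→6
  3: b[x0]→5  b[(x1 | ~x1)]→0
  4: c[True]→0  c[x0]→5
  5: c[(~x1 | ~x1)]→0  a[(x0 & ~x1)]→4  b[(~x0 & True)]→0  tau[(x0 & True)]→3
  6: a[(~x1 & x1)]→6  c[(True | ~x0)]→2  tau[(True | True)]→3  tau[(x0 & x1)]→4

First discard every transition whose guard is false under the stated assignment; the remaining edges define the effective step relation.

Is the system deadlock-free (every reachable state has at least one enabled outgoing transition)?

R = {0,1}
  0: a→1  b→0  [2 out]
  1: b→1  [1 out]

Answer: DEADLOCK-FREE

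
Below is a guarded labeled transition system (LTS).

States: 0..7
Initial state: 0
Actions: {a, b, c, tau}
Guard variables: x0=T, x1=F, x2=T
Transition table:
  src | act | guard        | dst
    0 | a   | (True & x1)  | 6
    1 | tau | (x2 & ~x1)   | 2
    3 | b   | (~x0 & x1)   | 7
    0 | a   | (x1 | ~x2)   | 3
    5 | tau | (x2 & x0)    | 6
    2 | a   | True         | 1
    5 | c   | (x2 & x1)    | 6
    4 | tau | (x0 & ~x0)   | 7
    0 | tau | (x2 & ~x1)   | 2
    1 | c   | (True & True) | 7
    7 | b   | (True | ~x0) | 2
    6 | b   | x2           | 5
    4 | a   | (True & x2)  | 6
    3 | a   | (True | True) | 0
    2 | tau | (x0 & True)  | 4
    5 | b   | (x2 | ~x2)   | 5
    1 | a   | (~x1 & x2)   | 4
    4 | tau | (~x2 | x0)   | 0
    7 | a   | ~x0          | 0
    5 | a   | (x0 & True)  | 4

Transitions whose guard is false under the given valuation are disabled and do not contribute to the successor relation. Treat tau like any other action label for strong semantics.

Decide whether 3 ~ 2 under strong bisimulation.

Bisimulation quotient by refinement:
  π0 = {{0,1,2,3,4,5,6,7}}
  π1 = {{0},{1},{2,4},{3},{5},{6,7}}
  π2 = {{0},{1},{2},{3},{4},{5},{6},{7}}
Fixed point at round 3; 8 class(es).
class of 3: {3}; class of 2: {2}

Answer: NOT BISIMILAR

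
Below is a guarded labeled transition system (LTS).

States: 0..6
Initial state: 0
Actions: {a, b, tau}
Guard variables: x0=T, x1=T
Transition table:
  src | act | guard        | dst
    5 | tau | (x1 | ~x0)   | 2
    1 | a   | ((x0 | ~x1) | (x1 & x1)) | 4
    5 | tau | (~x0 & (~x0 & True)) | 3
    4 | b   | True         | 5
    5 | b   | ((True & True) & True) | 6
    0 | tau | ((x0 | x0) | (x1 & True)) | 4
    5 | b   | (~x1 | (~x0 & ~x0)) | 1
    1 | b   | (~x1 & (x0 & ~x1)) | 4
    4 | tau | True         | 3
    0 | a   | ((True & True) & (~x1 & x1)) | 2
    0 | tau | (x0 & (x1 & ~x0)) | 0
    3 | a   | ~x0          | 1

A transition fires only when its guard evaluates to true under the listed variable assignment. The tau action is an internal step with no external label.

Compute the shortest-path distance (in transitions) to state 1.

Answer: UNREACHABLE

Trace:
BFS to 1:
  Layer 0: {0}
  Layer 1: {4}
  Layer 2: {3,5}
  Layer 3: {2,6}
1 never appears.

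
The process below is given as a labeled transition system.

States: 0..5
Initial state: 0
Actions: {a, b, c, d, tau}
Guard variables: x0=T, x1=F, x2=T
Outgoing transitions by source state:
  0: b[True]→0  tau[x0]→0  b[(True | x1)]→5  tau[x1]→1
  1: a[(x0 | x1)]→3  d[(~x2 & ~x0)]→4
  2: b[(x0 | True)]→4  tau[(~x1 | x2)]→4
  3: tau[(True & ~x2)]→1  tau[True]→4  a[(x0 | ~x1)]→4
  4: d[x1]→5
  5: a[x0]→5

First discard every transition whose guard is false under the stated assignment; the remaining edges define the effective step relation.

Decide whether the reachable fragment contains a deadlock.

Answer: DEADLOCK-FREE

Trace:
Reach set: {0,5}
  0: b→0  b→5  tau→0  [3 out]
  5: a→5  [1 out]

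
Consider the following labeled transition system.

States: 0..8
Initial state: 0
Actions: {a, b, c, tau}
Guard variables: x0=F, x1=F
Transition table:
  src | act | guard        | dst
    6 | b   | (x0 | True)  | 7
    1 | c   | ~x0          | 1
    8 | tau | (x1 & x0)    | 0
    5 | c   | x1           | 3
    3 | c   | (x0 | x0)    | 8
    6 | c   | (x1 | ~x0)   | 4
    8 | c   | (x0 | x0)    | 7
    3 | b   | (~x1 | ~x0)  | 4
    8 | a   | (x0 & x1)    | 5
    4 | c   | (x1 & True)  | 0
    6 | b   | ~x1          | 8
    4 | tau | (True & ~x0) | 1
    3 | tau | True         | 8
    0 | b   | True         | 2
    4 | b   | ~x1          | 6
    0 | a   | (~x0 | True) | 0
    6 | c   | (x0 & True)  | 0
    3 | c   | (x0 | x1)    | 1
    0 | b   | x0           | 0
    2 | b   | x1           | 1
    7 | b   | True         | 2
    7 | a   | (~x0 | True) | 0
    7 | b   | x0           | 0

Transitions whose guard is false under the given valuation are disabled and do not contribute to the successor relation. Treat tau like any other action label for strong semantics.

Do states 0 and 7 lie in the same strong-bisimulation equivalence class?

Compute ~ classes (split until stable):
  round 0: {{0,1,2,3,4,5,6,7,8}}
  round 1: {{0,7},{1},{2,5,8},{3,4},{6}}
  round 2: {{0,7},{1},{2,5,8},{3},{4},{6}}
stable after 3 split(s): 6 block(s)
class of 0: {0,7}; class of 7: {0,7}

Answer: BISIMILAR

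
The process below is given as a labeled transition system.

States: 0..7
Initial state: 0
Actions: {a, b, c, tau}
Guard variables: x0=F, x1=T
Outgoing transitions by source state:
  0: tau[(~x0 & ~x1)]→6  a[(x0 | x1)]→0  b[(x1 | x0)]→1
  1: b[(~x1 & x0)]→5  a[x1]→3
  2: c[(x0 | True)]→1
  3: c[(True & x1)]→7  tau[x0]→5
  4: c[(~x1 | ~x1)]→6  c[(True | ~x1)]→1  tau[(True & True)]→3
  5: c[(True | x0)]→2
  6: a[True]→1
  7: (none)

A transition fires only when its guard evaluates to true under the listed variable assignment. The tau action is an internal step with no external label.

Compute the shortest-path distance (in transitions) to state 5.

Layered search for 5:
  depth 0: {0}
  depth 1: {1}
  depth 2: {3}
  depth 3: {7}
5 never appears.

Answer: UNREACHABLE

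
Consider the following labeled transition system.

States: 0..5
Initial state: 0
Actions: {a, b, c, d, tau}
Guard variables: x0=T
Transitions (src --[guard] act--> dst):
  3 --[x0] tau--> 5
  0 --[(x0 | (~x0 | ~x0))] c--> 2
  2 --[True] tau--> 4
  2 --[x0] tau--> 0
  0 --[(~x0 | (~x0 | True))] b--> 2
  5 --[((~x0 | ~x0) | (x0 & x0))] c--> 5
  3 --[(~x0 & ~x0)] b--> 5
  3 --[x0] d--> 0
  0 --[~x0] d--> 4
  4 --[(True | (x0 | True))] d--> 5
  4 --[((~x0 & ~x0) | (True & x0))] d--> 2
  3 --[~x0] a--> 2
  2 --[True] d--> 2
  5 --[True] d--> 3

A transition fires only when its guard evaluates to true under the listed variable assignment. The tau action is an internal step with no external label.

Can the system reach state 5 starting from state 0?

Answer: REACHABLE

Trace:
11 transition(s) survive guard evaluation.
depth 0: {0}
depth 1: {2}  total {0,2}
depth 2: {4}  total {0,2,4}
depth 3: {5}  total {0,2,4,5}
depth 4: {3}  total {0,2,3,4,5}
R = {0,2,3,4,5}
witness 5: c·tau·d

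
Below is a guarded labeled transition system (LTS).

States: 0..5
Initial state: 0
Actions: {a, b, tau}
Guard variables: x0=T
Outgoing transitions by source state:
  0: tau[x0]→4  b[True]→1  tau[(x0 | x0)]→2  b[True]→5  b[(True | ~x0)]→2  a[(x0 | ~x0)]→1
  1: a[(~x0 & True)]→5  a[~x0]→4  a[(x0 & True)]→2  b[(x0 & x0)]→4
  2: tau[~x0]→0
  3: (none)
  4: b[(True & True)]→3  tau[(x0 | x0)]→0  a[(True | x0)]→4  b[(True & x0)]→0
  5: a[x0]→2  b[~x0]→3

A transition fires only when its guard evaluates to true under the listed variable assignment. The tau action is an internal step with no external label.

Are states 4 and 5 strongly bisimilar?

Bisimulation quotient by refinement:
  π0 = {{0,1,2,3,4,5}}
  π1 = {{0,4},{1},{2,3},{5}}
  π2 = {{0},{1},{2,3},{4},{5}}
stable after 3 split(s): 5 block(s)
[4]={4}  [5]={5}

Answer: NOT BISIMILAR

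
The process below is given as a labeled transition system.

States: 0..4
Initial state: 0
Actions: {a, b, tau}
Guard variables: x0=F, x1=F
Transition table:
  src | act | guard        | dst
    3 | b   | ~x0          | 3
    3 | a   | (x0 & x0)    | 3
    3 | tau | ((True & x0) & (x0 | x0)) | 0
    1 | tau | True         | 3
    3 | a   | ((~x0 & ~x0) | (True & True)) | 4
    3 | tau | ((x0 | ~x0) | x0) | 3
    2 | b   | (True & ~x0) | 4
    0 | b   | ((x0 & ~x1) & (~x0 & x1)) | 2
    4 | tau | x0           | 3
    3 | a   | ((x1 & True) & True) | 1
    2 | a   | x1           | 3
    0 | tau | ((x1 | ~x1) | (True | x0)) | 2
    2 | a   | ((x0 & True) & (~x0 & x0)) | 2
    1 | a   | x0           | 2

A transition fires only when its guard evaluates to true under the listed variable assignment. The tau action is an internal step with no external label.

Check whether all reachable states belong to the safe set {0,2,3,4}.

Answer: INVARIANT HOLDS

Working:
Allowed set {0,2,3,4}
Reach set: {0,2,4}
  0: ✓
  2: ✓
  4: ✓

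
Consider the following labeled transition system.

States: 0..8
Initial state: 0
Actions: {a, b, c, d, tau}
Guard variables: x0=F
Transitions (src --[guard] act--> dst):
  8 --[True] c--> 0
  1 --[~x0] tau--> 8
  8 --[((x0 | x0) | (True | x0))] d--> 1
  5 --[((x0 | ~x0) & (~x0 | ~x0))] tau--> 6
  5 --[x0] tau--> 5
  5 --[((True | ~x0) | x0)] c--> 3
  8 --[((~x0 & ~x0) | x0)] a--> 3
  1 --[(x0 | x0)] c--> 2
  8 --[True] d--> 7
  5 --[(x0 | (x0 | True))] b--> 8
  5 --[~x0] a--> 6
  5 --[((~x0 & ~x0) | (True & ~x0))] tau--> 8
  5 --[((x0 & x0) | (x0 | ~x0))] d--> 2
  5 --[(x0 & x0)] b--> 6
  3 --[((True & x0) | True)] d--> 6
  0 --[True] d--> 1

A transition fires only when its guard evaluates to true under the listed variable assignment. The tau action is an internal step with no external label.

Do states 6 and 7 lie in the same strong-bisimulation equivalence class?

Answer: BISIMILAR

Trace:
Compute ~ classes (split until stable):
  π0 = {{0,1,2,3,4,5,6,7,8}}
  π1 = {{0,3},{1},{2,4,6,7},{5},{8}}
  π2 = {{0},{1},{2,4,6,7},{3},{5},{8}}
Fixed point at round 3; 6 class(es).
class of 6: {2,4,6,7}; class of 7: {2,4,6,7}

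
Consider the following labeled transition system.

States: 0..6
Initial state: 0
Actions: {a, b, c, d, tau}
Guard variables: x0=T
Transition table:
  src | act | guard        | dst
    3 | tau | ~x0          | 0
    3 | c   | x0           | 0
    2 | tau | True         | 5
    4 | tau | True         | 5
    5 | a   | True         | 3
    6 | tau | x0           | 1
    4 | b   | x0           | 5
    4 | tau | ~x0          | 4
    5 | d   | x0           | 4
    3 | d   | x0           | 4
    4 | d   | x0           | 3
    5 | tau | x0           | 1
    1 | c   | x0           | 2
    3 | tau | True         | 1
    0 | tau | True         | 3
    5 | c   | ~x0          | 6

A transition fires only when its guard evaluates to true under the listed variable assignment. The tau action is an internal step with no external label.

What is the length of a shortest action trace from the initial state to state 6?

Answer: UNREACHABLE

Trace:
BFS to 6:
  Layer 0: {0}
  Layer 1: {3}
  Layer 2: {1,4}
  Layer 3: {2,5}
6 never appears.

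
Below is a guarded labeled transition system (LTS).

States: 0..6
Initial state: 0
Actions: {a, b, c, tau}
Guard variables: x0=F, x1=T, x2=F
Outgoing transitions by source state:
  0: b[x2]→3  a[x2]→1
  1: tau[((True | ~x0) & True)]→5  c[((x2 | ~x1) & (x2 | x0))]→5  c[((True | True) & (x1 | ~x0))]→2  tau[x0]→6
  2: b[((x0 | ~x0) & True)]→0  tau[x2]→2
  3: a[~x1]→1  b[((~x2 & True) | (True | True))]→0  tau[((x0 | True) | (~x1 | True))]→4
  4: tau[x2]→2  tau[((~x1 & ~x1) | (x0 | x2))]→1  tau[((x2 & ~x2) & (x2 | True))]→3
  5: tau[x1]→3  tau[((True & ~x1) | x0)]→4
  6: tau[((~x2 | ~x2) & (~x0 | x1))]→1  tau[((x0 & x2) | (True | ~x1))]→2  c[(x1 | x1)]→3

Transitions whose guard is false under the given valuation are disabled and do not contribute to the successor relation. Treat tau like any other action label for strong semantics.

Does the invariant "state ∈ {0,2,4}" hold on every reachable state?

Answer: INVARIANT HOLDS

Trace:
Inv-set: {0,2,4}
Reachable = {0}
  0: ok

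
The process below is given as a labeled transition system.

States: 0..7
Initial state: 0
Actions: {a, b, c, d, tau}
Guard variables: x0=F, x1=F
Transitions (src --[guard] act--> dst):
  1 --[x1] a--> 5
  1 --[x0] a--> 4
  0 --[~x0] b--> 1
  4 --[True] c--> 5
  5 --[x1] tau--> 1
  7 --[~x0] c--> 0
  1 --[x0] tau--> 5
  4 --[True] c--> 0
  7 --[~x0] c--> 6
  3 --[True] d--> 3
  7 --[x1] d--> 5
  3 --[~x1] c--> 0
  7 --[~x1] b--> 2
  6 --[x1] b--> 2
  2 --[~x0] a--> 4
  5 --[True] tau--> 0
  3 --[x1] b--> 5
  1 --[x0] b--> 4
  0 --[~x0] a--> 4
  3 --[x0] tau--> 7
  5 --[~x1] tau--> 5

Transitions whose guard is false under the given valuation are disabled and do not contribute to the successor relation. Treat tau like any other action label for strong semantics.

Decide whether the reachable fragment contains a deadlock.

Answer: DEADLOCK at state 1

Analysis:
R = {0,1,4,5}
  0: a→4  b→1  [deg 2]
  1: ∅  [deadlock]
  4: c→0  c→5  [deg 2]
  5: tau→0  tau→5  [deg 2]
witness 1: b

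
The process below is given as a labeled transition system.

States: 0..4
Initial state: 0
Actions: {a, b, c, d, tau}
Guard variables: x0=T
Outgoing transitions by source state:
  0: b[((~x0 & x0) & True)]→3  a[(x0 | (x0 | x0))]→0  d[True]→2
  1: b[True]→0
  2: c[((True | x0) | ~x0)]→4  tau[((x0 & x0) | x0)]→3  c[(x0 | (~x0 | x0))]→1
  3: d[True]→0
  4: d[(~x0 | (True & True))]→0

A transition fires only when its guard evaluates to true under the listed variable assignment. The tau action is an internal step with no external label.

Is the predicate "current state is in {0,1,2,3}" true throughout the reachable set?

Answer: INVARIANT VIOLATED at state 4

Trace:
Inv-set: {0,1,2,3}
R = {0,1,2,3,4}
  0: ok
  1: ok
  2: ok
  3: ok
  4: VIOLATES
counterexample path to 4: d·c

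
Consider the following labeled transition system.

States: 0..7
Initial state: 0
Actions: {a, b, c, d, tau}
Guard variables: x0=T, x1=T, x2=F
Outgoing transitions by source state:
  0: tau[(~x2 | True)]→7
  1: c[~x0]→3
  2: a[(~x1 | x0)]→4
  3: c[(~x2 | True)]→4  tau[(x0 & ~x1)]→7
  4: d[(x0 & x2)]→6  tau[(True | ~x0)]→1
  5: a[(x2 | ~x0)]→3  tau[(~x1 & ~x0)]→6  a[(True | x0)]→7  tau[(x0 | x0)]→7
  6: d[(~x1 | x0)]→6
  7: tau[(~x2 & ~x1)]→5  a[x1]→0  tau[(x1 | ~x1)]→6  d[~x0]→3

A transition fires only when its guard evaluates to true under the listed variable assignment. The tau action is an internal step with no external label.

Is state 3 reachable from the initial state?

Answer: UNREACHABLE

Working:
9 transition(s) survive guard evaluation.
depth 0: {0}
depth 1: {7}  cumulative {0,7}
depth 2: {6}  cumulative {0,6,7}
R = {0,6,7}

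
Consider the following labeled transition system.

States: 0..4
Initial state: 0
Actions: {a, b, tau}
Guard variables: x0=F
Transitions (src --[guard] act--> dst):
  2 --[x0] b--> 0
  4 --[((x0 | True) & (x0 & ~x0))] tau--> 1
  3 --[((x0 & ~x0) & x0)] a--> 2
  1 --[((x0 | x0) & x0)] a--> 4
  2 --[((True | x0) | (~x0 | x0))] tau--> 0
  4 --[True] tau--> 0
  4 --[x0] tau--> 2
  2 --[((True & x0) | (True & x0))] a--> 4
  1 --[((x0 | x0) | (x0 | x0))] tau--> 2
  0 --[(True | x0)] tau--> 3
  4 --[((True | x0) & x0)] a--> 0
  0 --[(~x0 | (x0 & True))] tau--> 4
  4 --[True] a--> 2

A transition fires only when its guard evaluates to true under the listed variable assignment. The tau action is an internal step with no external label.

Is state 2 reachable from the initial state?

After dropping false guards: 5 live edges.
L0 = {0}
L1 = {3,4}  total {0,3,4}
L2 = {2}  total {0,2,3,4}
R = {0,2,3,4}
witness 2: tau·a

Answer: REACHABLE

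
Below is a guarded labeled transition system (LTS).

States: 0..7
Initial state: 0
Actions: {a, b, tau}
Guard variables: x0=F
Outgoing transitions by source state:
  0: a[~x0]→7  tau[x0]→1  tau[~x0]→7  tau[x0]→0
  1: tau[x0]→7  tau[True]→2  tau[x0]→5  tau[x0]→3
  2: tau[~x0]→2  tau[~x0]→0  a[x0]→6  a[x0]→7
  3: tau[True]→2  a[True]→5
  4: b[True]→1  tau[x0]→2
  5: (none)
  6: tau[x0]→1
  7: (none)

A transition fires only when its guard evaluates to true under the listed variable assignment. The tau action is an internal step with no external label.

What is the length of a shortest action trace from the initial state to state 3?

Breadth-first toward 3:
  Layer 0: {0}
  Layer 1: {7}
3 never appears.

Answer: UNREACHABLE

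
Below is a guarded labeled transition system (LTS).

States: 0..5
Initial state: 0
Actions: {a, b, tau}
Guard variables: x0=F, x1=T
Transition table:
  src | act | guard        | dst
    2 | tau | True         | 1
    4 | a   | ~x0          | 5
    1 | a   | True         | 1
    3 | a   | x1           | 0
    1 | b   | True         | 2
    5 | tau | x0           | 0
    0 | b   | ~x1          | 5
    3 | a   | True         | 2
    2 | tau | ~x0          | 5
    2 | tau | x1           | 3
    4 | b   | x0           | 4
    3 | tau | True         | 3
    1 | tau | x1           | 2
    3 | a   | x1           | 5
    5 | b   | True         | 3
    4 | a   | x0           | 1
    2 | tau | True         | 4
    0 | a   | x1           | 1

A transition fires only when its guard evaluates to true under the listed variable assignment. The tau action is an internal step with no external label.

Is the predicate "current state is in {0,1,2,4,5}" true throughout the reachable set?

Answer: INVARIANT VIOLATED at state 3

Analysis:
Inv-set: {0,1,2,4,5}
R = {0,1,2,3,4,5}
  0: ✓
  1: ✓
  2: ✓
  3: ✗ unsafe
  4: ✓
  5: ✓
counterexample path to 3: a·b·tau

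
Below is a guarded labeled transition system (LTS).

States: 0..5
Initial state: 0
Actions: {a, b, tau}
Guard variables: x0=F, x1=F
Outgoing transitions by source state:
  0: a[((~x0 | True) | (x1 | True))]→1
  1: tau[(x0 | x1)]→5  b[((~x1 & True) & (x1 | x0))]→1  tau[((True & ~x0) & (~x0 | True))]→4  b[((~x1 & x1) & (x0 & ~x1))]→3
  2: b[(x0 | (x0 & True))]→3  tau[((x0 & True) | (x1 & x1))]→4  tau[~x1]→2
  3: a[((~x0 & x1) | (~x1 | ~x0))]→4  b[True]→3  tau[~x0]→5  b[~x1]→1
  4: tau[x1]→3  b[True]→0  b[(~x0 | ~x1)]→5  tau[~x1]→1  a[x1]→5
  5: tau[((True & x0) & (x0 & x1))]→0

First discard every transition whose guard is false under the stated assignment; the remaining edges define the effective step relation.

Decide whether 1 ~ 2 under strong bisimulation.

Answer: NOT BISIMILAR

Working:
Compute ~ classes (split until stable):
  π0 = {{0,1,2,3,4,5}}
  π1 = {{0},{1,2},{3},{4},{5}}
  π2 = {{0},{1},{2},{3},{4},{5}}
6 equivalence class(es) (converged in 3)
class of 1: {1}; class of 2: {2}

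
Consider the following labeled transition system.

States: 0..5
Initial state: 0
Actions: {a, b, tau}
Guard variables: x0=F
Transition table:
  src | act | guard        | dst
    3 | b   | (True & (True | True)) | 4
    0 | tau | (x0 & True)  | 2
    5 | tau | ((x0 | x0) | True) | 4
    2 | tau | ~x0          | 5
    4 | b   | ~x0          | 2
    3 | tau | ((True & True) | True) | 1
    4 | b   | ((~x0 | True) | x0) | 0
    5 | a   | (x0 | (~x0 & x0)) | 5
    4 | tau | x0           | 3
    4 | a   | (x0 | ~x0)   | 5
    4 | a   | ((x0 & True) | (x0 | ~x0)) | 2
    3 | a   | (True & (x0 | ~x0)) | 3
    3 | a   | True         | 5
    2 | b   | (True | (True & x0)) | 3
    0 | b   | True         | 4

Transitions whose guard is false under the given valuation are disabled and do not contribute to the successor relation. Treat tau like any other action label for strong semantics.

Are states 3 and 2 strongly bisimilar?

Answer: NOT BISIMILAR

Trace:
Bisimulation quotient by refinement:
  round 0: {{0,1,2,3,4,5}}
  round 1: {{0},{1},{2},{3},{4},{5}}
Fixed point at round 2; 6 class(es).
class of 3: {3}; class of 2: {2}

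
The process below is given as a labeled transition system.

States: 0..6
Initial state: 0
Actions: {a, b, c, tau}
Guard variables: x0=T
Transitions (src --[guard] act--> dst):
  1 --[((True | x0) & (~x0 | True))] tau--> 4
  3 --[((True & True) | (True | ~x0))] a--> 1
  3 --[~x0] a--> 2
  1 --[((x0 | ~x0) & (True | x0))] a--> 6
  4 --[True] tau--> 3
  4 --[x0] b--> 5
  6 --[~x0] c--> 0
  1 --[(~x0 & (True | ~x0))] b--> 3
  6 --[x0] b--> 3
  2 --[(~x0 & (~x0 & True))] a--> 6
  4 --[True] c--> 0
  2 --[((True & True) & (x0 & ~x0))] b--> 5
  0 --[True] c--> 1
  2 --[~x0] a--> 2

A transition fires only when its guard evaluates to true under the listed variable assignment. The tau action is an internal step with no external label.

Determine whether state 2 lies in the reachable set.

Guard filter leaves 8 enabled edge(s).
Layer 0: {0}
Layer 1: {1}  cumulative {0,1}
Layer 2: {4,6}  cumulative {0,1,4,6}
Layer 3: {3,5}  cumulative {0,1,3,4,5,6}
Reach set: {0,1,3,4,5,6}

Answer: UNREACHABLE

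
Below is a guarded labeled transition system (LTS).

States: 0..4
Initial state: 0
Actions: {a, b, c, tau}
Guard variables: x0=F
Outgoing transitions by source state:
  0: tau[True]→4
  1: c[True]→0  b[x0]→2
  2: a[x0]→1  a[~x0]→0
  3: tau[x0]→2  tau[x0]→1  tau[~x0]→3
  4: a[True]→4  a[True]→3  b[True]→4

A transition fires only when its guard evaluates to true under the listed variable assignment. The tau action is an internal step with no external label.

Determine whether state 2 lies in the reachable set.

Answer: UNREACHABLE

Analysis:
7 transition(s) survive guard evaluation.
depth 0: {0}
depth 1: {4}  cumulative {0,4}
depth 2: {3}  cumulative {0,3,4}
R = {0,3,4}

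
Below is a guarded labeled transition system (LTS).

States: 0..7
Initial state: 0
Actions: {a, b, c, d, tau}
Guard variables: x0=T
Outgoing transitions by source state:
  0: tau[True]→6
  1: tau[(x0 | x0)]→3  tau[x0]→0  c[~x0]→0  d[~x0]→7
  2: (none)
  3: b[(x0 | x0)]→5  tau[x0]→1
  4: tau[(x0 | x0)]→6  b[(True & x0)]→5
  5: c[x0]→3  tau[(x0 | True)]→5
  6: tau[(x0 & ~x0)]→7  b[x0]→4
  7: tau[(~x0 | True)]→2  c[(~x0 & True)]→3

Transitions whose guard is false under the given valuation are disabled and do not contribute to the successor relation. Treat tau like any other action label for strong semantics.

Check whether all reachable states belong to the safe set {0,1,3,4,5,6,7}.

Allowed set {0,1,3,4,5,6,7}
Reach set: {0,1,3,4,5,6}
  0: ✓
  1: ✓
  3: ✓
  4: ✓
  5: ✓
  6: ✓

Answer: INVARIANT HOLDS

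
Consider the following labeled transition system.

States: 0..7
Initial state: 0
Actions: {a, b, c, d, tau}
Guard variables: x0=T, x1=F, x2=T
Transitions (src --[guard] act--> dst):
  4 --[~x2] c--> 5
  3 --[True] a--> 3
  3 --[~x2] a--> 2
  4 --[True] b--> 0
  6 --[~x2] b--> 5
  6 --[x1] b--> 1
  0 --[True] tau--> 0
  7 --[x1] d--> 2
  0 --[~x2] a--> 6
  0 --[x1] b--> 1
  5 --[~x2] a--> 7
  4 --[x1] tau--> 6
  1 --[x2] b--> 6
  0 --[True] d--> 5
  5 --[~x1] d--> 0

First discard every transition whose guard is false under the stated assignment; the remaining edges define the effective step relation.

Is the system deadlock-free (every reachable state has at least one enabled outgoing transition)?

Answer: DEADLOCK-FREE

Working:
Reachable = {0,5}
  0: d→5  tau→0  [2 exit(s)]
  5: d→0  [1 exit(s)]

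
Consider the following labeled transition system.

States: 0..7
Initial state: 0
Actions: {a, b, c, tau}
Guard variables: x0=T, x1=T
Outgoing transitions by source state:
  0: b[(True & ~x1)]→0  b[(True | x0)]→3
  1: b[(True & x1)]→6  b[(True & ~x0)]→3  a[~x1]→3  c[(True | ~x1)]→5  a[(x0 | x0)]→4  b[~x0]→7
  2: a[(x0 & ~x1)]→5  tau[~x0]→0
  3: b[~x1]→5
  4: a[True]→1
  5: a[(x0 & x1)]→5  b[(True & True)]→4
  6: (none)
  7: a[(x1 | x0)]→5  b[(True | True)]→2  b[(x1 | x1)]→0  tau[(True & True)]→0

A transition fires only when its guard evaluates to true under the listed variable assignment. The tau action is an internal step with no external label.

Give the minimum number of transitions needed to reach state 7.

Answer: UNREACHABLE

Analysis:
Layered search for 7:
  Layer 0: {0}
  Layer 1: {3}
7 never appears.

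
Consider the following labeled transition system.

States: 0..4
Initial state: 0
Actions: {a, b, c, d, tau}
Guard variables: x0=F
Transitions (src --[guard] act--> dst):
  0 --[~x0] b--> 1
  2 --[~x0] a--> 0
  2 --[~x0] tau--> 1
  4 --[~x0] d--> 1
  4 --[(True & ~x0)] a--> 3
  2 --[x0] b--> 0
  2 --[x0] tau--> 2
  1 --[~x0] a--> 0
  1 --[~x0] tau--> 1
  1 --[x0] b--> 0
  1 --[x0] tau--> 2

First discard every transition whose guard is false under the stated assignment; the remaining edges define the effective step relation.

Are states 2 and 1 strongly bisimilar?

Bisimulation quotient by refinement:
  round 0: {{0,1,2,3,4}}
  round 1: {{0},{1,2},{3},{4}}
stable after 2 split(s): 4 block(s)
class of 2: {1,2}; class of 1: {1,2}

Answer: BISIMILAR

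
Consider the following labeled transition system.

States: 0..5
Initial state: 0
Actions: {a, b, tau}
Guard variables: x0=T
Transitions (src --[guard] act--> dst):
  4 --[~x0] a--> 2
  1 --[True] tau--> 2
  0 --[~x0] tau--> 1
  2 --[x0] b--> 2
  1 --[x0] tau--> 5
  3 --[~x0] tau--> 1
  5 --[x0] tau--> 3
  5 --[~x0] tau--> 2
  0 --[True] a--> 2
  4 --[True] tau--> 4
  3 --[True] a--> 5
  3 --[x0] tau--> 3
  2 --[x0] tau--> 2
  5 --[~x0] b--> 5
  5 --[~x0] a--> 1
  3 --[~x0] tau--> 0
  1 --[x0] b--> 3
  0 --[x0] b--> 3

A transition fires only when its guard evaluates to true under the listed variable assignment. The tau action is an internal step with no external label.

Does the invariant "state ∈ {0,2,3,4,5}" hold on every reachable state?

Inv-set: {0,2,3,4,5}
Reach set: {0,2,3,5}
  0: ✓
  2: ✓
  3: ✓
  5: ✓

Answer: INVARIANT HOLDS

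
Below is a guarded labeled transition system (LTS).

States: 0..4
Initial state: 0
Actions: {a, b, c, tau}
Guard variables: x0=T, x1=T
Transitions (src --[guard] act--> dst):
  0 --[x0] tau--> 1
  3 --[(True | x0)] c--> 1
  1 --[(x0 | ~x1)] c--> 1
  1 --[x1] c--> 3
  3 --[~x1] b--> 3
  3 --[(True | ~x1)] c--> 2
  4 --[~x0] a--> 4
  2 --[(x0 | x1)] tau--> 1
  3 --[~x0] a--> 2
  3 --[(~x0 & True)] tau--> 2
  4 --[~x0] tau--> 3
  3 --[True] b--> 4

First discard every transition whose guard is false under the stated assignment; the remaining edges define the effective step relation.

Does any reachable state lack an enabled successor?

Answer: DEADLOCK at state 4

Analysis:
R = {0,1,2,3,4}
  0: tau→1  [deg 1]
  1: c→1  c→3  [deg 2]
  2: tau→1  [deg 1]
  3: b→4  c→1  c→2  [deg 3]
  4: ∅  [STUCK]
trace reaching 4: tau·c·b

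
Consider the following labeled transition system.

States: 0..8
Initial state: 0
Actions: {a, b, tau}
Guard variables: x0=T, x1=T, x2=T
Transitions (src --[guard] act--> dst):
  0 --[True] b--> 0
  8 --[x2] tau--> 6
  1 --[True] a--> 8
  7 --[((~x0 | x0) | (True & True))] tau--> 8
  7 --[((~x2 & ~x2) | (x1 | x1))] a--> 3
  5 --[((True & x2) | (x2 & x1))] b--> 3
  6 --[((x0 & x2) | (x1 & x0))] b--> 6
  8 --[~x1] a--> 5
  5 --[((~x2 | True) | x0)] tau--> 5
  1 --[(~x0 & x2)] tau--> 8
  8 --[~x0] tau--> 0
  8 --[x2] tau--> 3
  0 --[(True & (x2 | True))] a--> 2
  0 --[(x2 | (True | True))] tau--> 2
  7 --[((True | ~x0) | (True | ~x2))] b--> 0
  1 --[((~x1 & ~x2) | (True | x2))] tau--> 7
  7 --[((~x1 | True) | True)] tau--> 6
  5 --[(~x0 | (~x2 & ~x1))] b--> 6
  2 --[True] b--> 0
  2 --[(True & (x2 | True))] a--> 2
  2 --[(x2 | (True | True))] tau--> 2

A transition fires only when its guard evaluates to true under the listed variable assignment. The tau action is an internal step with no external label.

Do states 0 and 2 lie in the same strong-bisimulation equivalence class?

Compute ~ classes (split until stable):
  round 0: {{0,1,2,3,4,5,6,7,8}}
  round 1: {{0,2,7},{1},{3,4},{5},{6},{8}}
  round 2: {{0,2},{1},{3,4},{5},{6},{7},{8}}
Fixed point at round 3; 7 class(es).
0∈{0,2}, 2∈{0,2}

Answer: BISIMILAR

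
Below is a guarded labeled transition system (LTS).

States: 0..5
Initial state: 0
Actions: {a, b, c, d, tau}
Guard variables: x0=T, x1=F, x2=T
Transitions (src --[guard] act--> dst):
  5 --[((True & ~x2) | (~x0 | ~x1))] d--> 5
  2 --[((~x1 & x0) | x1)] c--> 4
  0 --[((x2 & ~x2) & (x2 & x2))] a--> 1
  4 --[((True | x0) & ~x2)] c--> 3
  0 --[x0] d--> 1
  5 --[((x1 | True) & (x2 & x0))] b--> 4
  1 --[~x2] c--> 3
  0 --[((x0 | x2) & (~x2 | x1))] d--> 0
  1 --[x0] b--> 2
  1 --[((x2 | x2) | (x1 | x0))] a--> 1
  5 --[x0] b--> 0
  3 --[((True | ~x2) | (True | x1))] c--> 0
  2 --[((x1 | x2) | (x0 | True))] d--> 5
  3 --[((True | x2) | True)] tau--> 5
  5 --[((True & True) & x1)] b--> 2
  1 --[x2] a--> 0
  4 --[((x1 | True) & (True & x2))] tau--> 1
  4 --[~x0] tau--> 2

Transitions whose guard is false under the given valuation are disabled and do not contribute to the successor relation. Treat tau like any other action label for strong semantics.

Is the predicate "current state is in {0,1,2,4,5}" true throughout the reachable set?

Answer: INVARIANT HOLDS

Analysis:
Inv-set: {0,1,2,4,5}
Reach set: {0,1,2,4,5}
  0: ✓
  1: ✓
  2: ✓
  4: ✓
  5: ✓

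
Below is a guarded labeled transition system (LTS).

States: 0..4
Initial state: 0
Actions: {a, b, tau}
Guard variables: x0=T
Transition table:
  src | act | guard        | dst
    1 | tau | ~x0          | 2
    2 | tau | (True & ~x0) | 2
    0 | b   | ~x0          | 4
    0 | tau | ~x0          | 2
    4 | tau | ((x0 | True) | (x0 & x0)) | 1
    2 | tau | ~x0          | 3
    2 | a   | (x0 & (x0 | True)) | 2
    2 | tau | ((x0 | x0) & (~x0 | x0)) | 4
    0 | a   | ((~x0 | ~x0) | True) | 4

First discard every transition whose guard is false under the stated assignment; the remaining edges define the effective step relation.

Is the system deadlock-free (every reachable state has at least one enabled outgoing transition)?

Answer: DEADLOCK at state 1

Working:
Reach set: {0,1,4}
  0: a→4  [1 out]
  1: ∅  [STUCK]
  4: tau→1  [1 out]
witness 1: a·tau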